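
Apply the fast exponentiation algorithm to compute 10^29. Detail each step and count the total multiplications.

Computing 10^29 by squaring (build up from 10^1; each line after the first costs one multiplication):

10^1 = 10
10^2 = (10^1)^2 = 10^2 = 100
10^3 = 10 * 10^2 = 10 * 100 = 1000
10^6 = (10^3)^2 = 1000^2 = 1000000
10^7 = 10 * 10^6 = 10 * 1000000 = 10000000
10^14 = (10^7)^2 = 10000000^2 = 100000000000000
10^28 = (10^14)^2 = 100000000000000^2 = 10000000000000000000000000000
10^29 = 10 * 10^28 = 10 * 10000000000000000000000000000 = 100000000000000000000000000000

Result: 100000000000000000000000000000
Multiplications needed: 7 (7 lines after 10^1)

10^29 = 100000000000000000000000000000. Using exponentiation by squaring, this requires 7 multiplications. The key idea: if the exponent is even, square the half-power; if odd, multiply by the base once.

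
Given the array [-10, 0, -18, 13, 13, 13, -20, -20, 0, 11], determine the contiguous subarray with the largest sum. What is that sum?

Using Kadane's algorithm on [-10, 0, -18, 13, 13, 13, -20, -20, 0, 11]:

Scanning through the array:
Position 1 (value 0): max_ending_here = 0, max_so_far = 0
Position 2 (value -18): max_ending_here = -18, max_so_far = 0
Position 3 (value 13): max_ending_here = 13, max_so_far = 13
Position 4 (value 13): max_ending_here = 26, max_so_far = 26
Position 5 (value 13): max_ending_here = 39, max_so_far = 39
Position 6 (value -20): max_ending_here = 19, max_so_far = 39
Position 7 (value -20): max_ending_here = -1, max_so_far = 39
Position 8 (value 0): max_ending_here = 0, max_so_far = 39
Position 9 (value 11): max_ending_here = 11, max_so_far = 39

Maximum subarray: [13, 13, 13]
Maximum sum: 39

The maximum subarray is [13, 13, 13] with sum 39. This subarray runs from index 3 to index 5.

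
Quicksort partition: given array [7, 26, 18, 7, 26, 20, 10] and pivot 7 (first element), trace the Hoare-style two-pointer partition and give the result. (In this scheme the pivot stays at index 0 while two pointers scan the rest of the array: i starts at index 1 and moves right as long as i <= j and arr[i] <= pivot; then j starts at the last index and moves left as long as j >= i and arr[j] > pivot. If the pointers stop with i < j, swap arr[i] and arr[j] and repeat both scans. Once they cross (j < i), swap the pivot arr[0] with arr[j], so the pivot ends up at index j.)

Hoare-style two-pointer partition with pivot = 7:

Initial array: [7, 26, 18, 7, 26, 20, 10]

Pointers start at i = 1, j = 6.
i stops at index 1 (arr[1]=26 > 7), j stops at index 3 (arr[3]=7 <= 7): swap arr[1] and arr[3], array becomes [7, 7, 18, 26, 26, 20, 10]
i ends at 2, j ends at 1: the pointers have crossed (j < i), so scanning stops.

Swap pivot arr[0] with arr[1] to place pivot at position 1: [7, 7, 18, 26, 26, 20, 10]
Pivot position: 1

After partitioning with pivot 7, the array becomes [7, 7, 18, 26, 26, 20, 10]. The pivot is placed at index 1. All elements to the left of the pivot are <= 7, and all elements to the right are > 7.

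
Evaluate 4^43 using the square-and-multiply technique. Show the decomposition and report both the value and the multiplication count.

Computing 4^43 by squaring (build up from 4^1; each line after the first costs one multiplication):

4^1 = 4
4^2 = (4^1)^2 = 4^2 = 16
4^4 = (4^2)^2 = 16^2 = 256
4^5 = 4 * 4^4 = 4 * 256 = 1024
4^10 = (4^5)^2 = 1024^2 = 1048576
4^20 = (4^10)^2 = 1048576^2 = 1099511627776
4^21 = 4 * 4^20 = 4 * 1099511627776 = 4398046511104
4^42 = (4^21)^2 = 4398046511104^2 = 19342813113834066795298816
4^43 = 4 * 4^42 = 4 * 19342813113834066795298816 = 77371252455336267181195264

Result: 77371252455336267181195264
Multiplications needed: 8 (8 lines after 4^1)

4^43 = 77371252455336267181195264. Using exponentiation by squaring, this requires 8 multiplications. The key idea: if the exponent is even, square the half-power; if odd, multiply by the base once.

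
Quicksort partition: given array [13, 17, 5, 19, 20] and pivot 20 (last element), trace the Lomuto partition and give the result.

Lomuto partition with pivot = 20:

Initial array: [13, 17, 5, 19, 20]

arr[0]=13 <= 20: swap with position 0, array becomes [13, 17, 5, 19, 20]
arr[1]=17 <= 20: swap with position 1, array becomes [13, 17, 5, 19, 20]
arr[2]=5 <= 20: swap with position 2, array becomes [13, 17, 5, 19, 20]
arr[3]=19 <= 20: swap with position 3, array becomes [13, 17, 5, 19, 20]

Place pivot at position 4: [13, 17, 5, 19, 20]
Pivot position: 4

After partitioning with pivot 20, the array becomes [13, 17, 5, 19, 20]. The pivot is placed at index 4. All elements to the left of the pivot are <= 20, and all elements to the right are > 20.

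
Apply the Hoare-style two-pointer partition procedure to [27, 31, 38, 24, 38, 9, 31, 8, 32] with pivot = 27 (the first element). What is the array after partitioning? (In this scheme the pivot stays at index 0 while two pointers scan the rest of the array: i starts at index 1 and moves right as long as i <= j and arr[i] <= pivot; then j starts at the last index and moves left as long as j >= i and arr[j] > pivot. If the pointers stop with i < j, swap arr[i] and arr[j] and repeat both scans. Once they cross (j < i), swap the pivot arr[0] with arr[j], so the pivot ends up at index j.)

Hoare-style two-pointer partition with pivot = 27:

Initial array: [27, 31, 38, 24, 38, 9, 31, 8, 32]

Pointers start at i = 1, j = 8.
i stops at index 1 (arr[1]=31 > 27), j stops at index 7 (arr[7]=8 <= 27): swap arr[1] and arr[7], array becomes [27, 8, 38, 24, 38, 9, 31, 31, 32]
i stops at index 2 (arr[2]=38 > 27), j stops at index 5 (arr[5]=9 <= 27): swap arr[2] and arr[5], array becomes [27, 8, 9, 24, 38, 38, 31, 31, 32]
i ends at 4, j ends at 3: the pointers have crossed (j < i), so scanning stops.

Swap pivot arr[0] with arr[3] to place pivot at position 3: [24, 8, 9, 27, 38, 38, 31, 31, 32]
Pivot position: 3

After partitioning with pivot 27, the array becomes [24, 8, 9, 27, 38, 38, 31, 31, 32]. The pivot is placed at index 3. All elements to the left of the pivot are <= 27, and all elements to the right are > 27.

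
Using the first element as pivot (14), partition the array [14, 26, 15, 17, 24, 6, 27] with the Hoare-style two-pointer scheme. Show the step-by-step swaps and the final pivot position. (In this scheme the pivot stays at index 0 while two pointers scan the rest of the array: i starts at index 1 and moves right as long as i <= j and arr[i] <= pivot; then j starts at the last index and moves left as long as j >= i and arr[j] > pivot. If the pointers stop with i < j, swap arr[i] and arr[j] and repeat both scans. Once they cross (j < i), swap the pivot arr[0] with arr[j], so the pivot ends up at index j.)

Hoare-style two-pointer partition with pivot = 14:

Initial array: [14, 26, 15, 17, 24, 6, 27]

Pointers start at i = 1, j = 6.
i stops at index 1 (arr[1]=26 > 14), j stops at index 5 (arr[5]=6 <= 14): swap arr[1] and arr[5], array becomes [14, 6, 15, 17, 24, 26, 27]
i ends at 2, j ends at 1: the pointers have crossed (j < i), so scanning stops.

Swap pivot arr[0] with arr[1] to place pivot at position 1: [6, 14, 15, 17, 24, 26, 27]
Pivot position: 1

After partitioning with pivot 14, the array becomes [6, 14, 15, 17, 24, 26, 27]. The pivot is placed at index 1. All elements to the left of the pivot are <= 14, and all elements to the right are > 14.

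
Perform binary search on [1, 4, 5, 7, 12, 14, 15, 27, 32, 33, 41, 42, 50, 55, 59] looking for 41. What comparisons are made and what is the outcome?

Binary search for 41 in [1, 4, 5, 7, 12, 14, 15, 27, 32, 33, 41, 42, 50, 55, 59]:

lo=0, hi=14, mid=7, arr[mid]=27 -> 27 < 41, search right half
lo=8, hi=14, mid=11, arr[mid]=42 -> 42 > 41, search left half
lo=8, hi=10, mid=9, arr[mid]=33 -> 33 < 41, search right half
lo=10, hi=10, mid=10, arr[mid]=41 -> Found target at index 10!

Binary search finds 41 at index 10 after 4 comparisons. The search repeatedly halves the search space by comparing with the middle element.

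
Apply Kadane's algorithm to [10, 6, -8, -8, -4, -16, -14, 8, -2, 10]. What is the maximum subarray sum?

Using Kadane's algorithm on [10, 6, -8, -8, -4, -16, -14, 8, -2, 10]:

Scanning through the array:
Position 1 (value 6): max_ending_here = 16, max_so_far = 16
Position 2 (value -8): max_ending_here = 8, max_so_far = 16
Position 3 (value -8): max_ending_here = 0, max_so_far = 16
Position 4 (value -4): max_ending_here = -4, max_so_far = 16
Position 5 (value -16): max_ending_here = -16, max_so_far = 16
Position 6 (value -14): max_ending_here = -14, max_so_far = 16
Position 7 (value 8): max_ending_here = 8, max_so_far = 16
Position 8 (value -2): max_ending_here = 6, max_so_far = 16
Position 9 (value 10): max_ending_here = 16, max_so_far = 16

Maximum subarray: [10, 6]
Maximum sum: 16

The maximum subarray is [10, 6] with sum 16. This subarray runs from index 0 to index 1.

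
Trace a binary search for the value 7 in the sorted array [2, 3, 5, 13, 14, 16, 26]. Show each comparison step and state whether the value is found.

Binary search for 7 in [2, 3, 5, 13, 14, 16, 26]:

lo=0, hi=6, mid=3, arr[mid]=13 -> 13 > 7, search left half
lo=0, hi=2, mid=1, arr[mid]=3 -> 3 < 7, search right half
lo=2, hi=2, mid=2, arr[mid]=5 -> 5 < 7, search right half
lo=3 > hi=2, target 7 not found

Binary search determines that 7 is not in the array after 3 comparisons. The search space was exhausted without finding the target.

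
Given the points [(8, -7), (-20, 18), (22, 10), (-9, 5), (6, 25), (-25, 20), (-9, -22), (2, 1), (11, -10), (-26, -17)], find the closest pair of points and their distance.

Computing all pairwise distances among 10 points:

d((8, -7), (-20, 18)) = 37.5366
d((8, -7), (22, 10)) = 22.0227
d((8, -7), (-9, 5)) = 20.8087
d((8, -7), (6, 25)) = 32.0624
d((8, -7), (-25, 20)) = 42.638
d((8, -7), (-9, -22)) = 22.6716
d((8, -7), (2, 1)) = 10.0
d((8, -7), (11, -10)) = 4.2426 <-- minimum
d((8, -7), (-26, -17)) = 35.4401
d((-20, 18), (22, 10)) = 42.7551
d((-20, 18), (-9, 5)) = 17.0294
d((-20, 18), (6, 25)) = 26.9258
d((-20, 18), (-25, 20)) = 5.3852
d((-20, 18), (-9, -22)) = 41.4849
d((-20, 18), (2, 1)) = 27.8029
d((-20, 18), (11, -10)) = 41.7732
d((-20, 18), (-26, -17)) = 35.5106
d((22, 10), (-9, 5)) = 31.4006
d((22, 10), (6, 25)) = 21.9317
d((22, 10), (-25, 20)) = 48.0521
d((22, 10), (-9, -22)) = 44.5533
d((22, 10), (2, 1)) = 21.9317
d((22, 10), (11, -10)) = 22.8254
d((22, 10), (-26, -17)) = 55.0727
d((-9, 5), (6, 25)) = 25.0
d((-9, 5), (-25, 20)) = 21.9317
d((-9, 5), (-9, -22)) = 27.0
d((-9, 5), (2, 1)) = 11.7047
d((-9, 5), (11, -10)) = 25.0
d((-9, 5), (-26, -17)) = 27.8029
d((6, 25), (-25, 20)) = 31.4006
d((6, 25), (-9, -22)) = 49.3356
d((6, 25), (2, 1)) = 24.3311
d((6, 25), (11, -10)) = 35.3553
d((6, 25), (-26, -17)) = 52.8015
d((-25, 20), (-9, -22)) = 44.9444
d((-25, 20), (2, 1)) = 33.0151
d((-25, 20), (11, -10)) = 46.8615
d((-25, 20), (-26, -17)) = 37.0135
d((-9, -22), (2, 1)) = 25.4951
d((-9, -22), (11, -10)) = 23.3238
d((-9, -22), (-26, -17)) = 17.72
d((2, 1), (11, -10)) = 14.2127
d((2, 1), (-26, -17)) = 33.2866
d((11, -10), (-26, -17)) = 37.6563

Closest pair: (8, -7) and (11, -10) with distance 4.2426

The closest pair is (8, -7) and (11, -10) with Euclidean distance 4.2426. For 10 points, brute-force pairwise comparison is shown above. For large n, the divide-and-conquer algorithm (sort by x, recurse on halves, check the dividing strip) achieves O(n log n).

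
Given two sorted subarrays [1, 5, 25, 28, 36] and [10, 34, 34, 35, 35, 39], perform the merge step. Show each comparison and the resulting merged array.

Merging process:

Compare 1 vs 10: take 1 from left. Merged: [1]
Compare 5 vs 10: take 5 from left. Merged: [1, 5]
Compare 25 vs 10: take 10 from right. Merged: [1, 5, 10]
Compare 25 vs 34: take 25 from left. Merged: [1, 5, 10, 25]
Compare 28 vs 34: take 28 from left. Merged: [1, 5, 10, 25, 28]
Compare 36 vs 34: take 34 from right. Merged: [1, 5, 10, 25, 28, 34]
Compare 36 vs 34: take 34 from right. Merged: [1, 5, 10, 25, 28, 34, 34]
Compare 36 vs 35: take 35 from right. Merged: [1, 5, 10, 25, 28, 34, 34, 35]
Compare 36 vs 35: take 35 from right. Merged: [1, 5, 10, 25, 28, 34, 34, 35, 35]
Compare 36 vs 39: take 36 from left. Merged: [1, 5, 10, 25, 28, 34, 34, 35, 35, 36]
Append remaining from right: [39]. Merged: [1, 5, 10, 25, 28, 34, 34, 35, 35, 36, 39]

Final merged array: [1, 5, 10, 25, 28, 34, 34, 35, 35, 36, 39]
Total comparisons: 10

The merged array is [1, 5, 10, 25, 28, 34, 34, 35, 35, 36, 39], requiring 10 comparisons. The merge step runs in O(n) time where n is the total number of elements.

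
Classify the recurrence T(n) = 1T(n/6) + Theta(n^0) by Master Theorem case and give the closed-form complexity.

Master Theorem for T(n) = 1T(n/6) + O(n^0):

a = 1, b = 6, c = 0
log_b(a) = log_6(1) = 0.0000

Case 2: c = 0 = log_6(1) = 0.0000
T(n) = O(n^0 log n) = O(log n)

For T(n) = 1T(n/6) + O(n^0): log_6(1) = 0.0000. This is Case 2 of the Master Theorem (c = log_b(a), equal work at all levels), giving O(log n).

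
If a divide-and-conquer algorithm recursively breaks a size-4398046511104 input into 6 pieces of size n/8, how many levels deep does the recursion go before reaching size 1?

For divide and conquer with division factor 8:

Problem sizes at each level:
Level 0: 4398046511104
Level 1: 549755813888
Level 2: 68719476736
Level 3: 8589934592
Level 4: 1073741824
Level 5: 134217728
Level 6: 16777216
Level 7: 2097152
Level 8: 262144
Level 9: 32768
Level 10: 4096
Level 11: 512
Level 12: 64
Level 13: 8
Level 14: 1

The root is level 0 and the size-1 base case is level 14 (the tree spans levels 0 through 14, i.e. 15 levels counting the root), so the depth is the number of divisions: log_8(4398046511104) = 14

The recursion tree depth is log_8(4398046511104) = 14. At each level, the problem size is divided by 8, so it takes 14 divisions to reduce to a base case of size 1. The algorithm makes 6 recursive calls at each level.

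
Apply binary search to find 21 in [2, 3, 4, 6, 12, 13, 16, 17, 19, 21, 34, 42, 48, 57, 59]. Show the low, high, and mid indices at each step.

Binary search for 21 in [2, 3, 4, 6, 12, 13, 16, 17, 19, 21, 34, 42, 48, 57, 59]:

lo=0, hi=14, mid=7, arr[mid]=17 -> 17 < 21, search right half
lo=8, hi=14, mid=11, arr[mid]=42 -> 42 > 21, search left half
lo=8, hi=10, mid=9, arr[mid]=21 -> Found target at index 9!

Binary search finds 21 at index 9 after 3 comparisons. The search repeatedly halves the search space by comparing with the middle element.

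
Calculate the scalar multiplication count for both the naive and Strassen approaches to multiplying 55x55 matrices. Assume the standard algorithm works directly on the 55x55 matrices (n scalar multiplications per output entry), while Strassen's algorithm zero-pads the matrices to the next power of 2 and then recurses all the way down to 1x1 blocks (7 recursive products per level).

Matrix multiplication for 55x55 matrices:

Strassen's algorithm requires power-of-2 dimensions. Pad 55x55 to 64x64 (next power of 2).

Standard algorithm: 55^3 = 166375 multiplications
Strassen's algorithm: 7^(log2(64)) = 7^6 = 117649 multiplications
Savings: 166375 - 117649 = 48726 multiplications

Standard: 166375 multiplications (55^3). Strassen: 117649 multiplications (7^6, after padding to 64x64). Strassen reduces 8 recursive multiplications to 7 at each level.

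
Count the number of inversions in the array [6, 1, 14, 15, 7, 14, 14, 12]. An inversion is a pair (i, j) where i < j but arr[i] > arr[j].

Finding inversions in [6, 1, 14, 15, 7, 14, 14, 12]:

(0, 1): arr[0]=6 > arr[1]=1
(2, 4): arr[2]=14 > arr[4]=7
(2, 7): arr[2]=14 > arr[7]=12
(3, 4): arr[3]=15 > arr[4]=7
(3, 5): arr[3]=15 > arr[5]=14
(3, 6): arr[3]=15 > arr[6]=14
(3, 7): arr[3]=15 > arr[7]=12
(5, 7): arr[5]=14 > arr[7]=12
(6, 7): arr[6]=14 > arr[7]=12

Total inversions: 9

The array has 9 inversion(s): (0,1), (2,4), (2,7), (3,4), (3,5), (3,6), (3,7), (5,7), (6,7). Each pair (i,j) satisfies i < j and arr[i] > arr[j].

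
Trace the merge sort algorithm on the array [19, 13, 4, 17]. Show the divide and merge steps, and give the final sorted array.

Merge sort trace:

Split: [19, 13, 4, 17] -> [19, 13] and [4, 17]
  Split: [19, 13] -> [19] and [13]
  Merge: [19] + [13] -> [13, 19]
  Split: [4, 17] -> [4] and [17]
  Merge: [4] + [17] -> [4, 17]
Merge: [13, 19] + [4, 17] -> [4, 13, 17, 19]

Final sorted array: [4, 13, 17, 19]

The merge sort proceeds by recursively splitting the array and merging sorted halves.
After all merges, the sorted array is [4, 13, 17, 19].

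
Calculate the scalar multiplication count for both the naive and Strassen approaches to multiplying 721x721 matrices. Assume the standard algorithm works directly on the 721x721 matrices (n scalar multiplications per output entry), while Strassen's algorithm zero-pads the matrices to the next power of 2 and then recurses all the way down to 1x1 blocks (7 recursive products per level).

Matrix multiplication for 721x721 matrices:

Strassen's algorithm requires power-of-2 dimensions. Pad 721x721 to 1024x1024 (next power of 2).

Standard algorithm: 721^3 = 374805361 multiplications
Strassen's algorithm: 7^(log2(1024)) = 7^10 = 282475249 multiplications
Savings: 374805361 - 282475249 = 92330112 multiplications

Standard: 374805361 multiplications (721^3). Strassen: 282475249 multiplications (7^10, after padding to 1024x1024). Strassen reduces 8 recursive multiplications to 7 at each level.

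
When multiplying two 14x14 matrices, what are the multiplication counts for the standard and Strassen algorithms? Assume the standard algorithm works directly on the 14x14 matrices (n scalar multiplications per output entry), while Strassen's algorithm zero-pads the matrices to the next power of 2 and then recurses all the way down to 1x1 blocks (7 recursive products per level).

Matrix multiplication for 14x14 matrices:

Strassen's algorithm requires power-of-2 dimensions. Pad 14x14 to 16x16 (next power of 2).

Standard algorithm: 14^3 = 2744 multiplications
Strassen's algorithm: 7^(log2(16)) = 7^4 = 2401 multiplications
Savings: 2744 - 2401 = 343 multiplications

Standard: 2744 multiplications (14^3). Strassen: 2401 multiplications (7^4, after padding to 16x16). Strassen reduces 8 recursive multiplications to 7 at each level.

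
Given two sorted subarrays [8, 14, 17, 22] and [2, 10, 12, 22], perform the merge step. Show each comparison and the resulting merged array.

Merging process:

Compare 8 vs 2: take 2 from right. Merged: [2]
Compare 8 vs 10: take 8 from left. Merged: [2, 8]
Compare 14 vs 10: take 10 from right. Merged: [2, 8, 10]
Compare 14 vs 12: take 12 from right. Merged: [2, 8, 10, 12]
Compare 14 vs 22: take 14 from left. Merged: [2, 8, 10, 12, 14]
Compare 17 vs 22: take 17 from left. Merged: [2, 8, 10, 12, 14, 17]
Compare 22 vs 22: take 22 from left. Merged: [2, 8, 10, 12, 14, 17, 22]
Append remaining from right: [22]. Merged: [2, 8, 10, 12, 14, 17, 22, 22]

Final merged array: [2, 8, 10, 12, 14, 17, 22, 22]
Total comparisons: 7

The merged array is [2, 8, 10, 12, 14, 17, 22, 22], requiring 7 comparisons. The merge step runs in O(n) time where n is the total number of elements.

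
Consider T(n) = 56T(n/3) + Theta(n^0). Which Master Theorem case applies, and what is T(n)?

Master Theorem for T(n) = 56T(n/3) + O(n^0):

a = 56, b = 3, c = 0
log_b(a) = log_3(56) = 3.6640

Case 1: c = 0 < log_3(56) = 3.6640
T(n) = O(n^(log_3 56))

For T(n) = 56T(n/3) + O(n^0): log_3(56) = 3.6640. This is Case 1 of the Master Theorem (c < log_b(a), work dominated by leaves), giving O(n^(log_3 56)).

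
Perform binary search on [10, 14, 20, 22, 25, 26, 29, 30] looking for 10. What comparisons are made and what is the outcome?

Binary search for 10 in [10, 14, 20, 22, 25, 26, 29, 30]:

lo=0, hi=7, mid=3, arr[mid]=22 -> 22 > 10, search left half
lo=0, hi=2, mid=1, arr[mid]=14 -> 14 > 10, search left half
lo=0, hi=0, mid=0, arr[mid]=10 -> Found target at index 0!

Binary search finds 10 at index 0 after 3 comparisons. The search repeatedly halves the search space by comparing with the middle element.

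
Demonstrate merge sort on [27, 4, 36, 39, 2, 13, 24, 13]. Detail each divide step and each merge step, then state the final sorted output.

Merge sort trace:

Split: [27, 4, 36, 39, 2, 13, 24, 13] -> [27, 4, 36, 39] and [2, 13, 24, 13]
  Split: [27, 4, 36, 39] -> [27, 4] and [36, 39]
    Split: [27, 4] -> [27] and [4]
    Merge: [27] + [4] -> [4, 27]
    Split: [36, 39] -> [36] and [39]
    Merge: [36] + [39] -> [36, 39]
  Merge: [4, 27] + [36, 39] -> [4, 27, 36, 39]
  Split: [2, 13, 24, 13] -> [2, 13] and [24, 13]
    Split: [2, 13] -> [2] and [13]
    Merge: [2] + [13] -> [2, 13]
    Split: [24, 13] -> [24] and [13]
    Merge: [24] + [13] -> [13, 24]
  Merge: [2, 13] + [13, 24] -> [2, 13, 13, 24]
Merge: [4, 27, 36, 39] + [2, 13, 13, 24] -> [2, 4, 13, 13, 24, 27, 36, 39]

Final sorted array: [2, 4, 13, 13, 24, 27, 36, 39]

The merge sort proceeds by recursively splitting the array and merging sorted halves.
After all merges, the sorted array is [2, 4, 13, 13, 24, 27, 36, 39].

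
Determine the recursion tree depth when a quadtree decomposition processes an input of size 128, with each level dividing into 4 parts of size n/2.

For divide and conquer with division factor 2:

Problem sizes at each level:
Level 0: 128
Level 1: 64
Level 2: 32
Level 3: 16
Level 4: 8
Level 5: 4
Level 6: 2
Level 7: 1

The root is level 0 and the size-1 base case is level 7 (the tree spans levels 0 through 7, i.e. 8 levels counting the root), so the depth is the number of divisions: log_2(128) = 7

The recursion tree depth is log_2(128) = 7. At each level, the problem size is divided by 2, so it takes 7 divisions to reduce to a base case of size 1. The algorithm makes 4 recursive calls at each level.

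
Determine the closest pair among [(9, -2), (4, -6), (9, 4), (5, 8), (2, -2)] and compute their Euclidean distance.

Computing all pairwise distances among 5 points:

d((9, -2), (4, -6)) = 6.4031
d((9, -2), (9, 4)) = 6.0
d((9, -2), (5, 8)) = 10.7703
d((9, -2), (2, -2)) = 7.0
d((4, -6), (9, 4)) = 11.1803
d((4, -6), (5, 8)) = 14.0357
d((4, -6), (2, -2)) = 4.4721 <-- minimum
d((9, 4), (5, 8)) = 5.6569
d((9, 4), (2, -2)) = 9.2195
d((5, 8), (2, -2)) = 10.4403

Closest pair: (4, -6) and (2, -2) with distance 4.4721

The closest pair is (4, -6) and (2, -2) with Euclidean distance 4.4721. For 5 points, brute-force pairwise comparison is shown above. For large n, the divide-and-conquer algorithm (sort by x, recurse on halves, check the dividing strip) achieves O(n log n).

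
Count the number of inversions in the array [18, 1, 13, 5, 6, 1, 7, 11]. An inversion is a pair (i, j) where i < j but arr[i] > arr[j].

Finding inversions in [18, 1, 13, 5, 6, 1, 7, 11]:

(0, 1): arr[0]=18 > arr[1]=1
(0, 2): arr[0]=18 > arr[2]=13
(0, 3): arr[0]=18 > arr[3]=5
(0, 4): arr[0]=18 > arr[4]=6
(0, 5): arr[0]=18 > arr[5]=1
(0, 6): arr[0]=18 > arr[6]=7
(0, 7): arr[0]=18 > arr[7]=11
(2, 3): arr[2]=13 > arr[3]=5
(2, 4): arr[2]=13 > arr[4]=6
(2, 5): arr[2]=13 > arr[5]=1
(2, 6): arr[2]=13 > arr[6]=7
(2, 7): arr[2]=13 > arr[7]=11
(3, 5): arr[3]=5 > arr[5]=1
(4, 5): arr[4]=6 > arr[5]=1

Total inversions: 14

The array has 14 inversion(s): (0,1), (0,2), (0,3), (0,4), (0,5), (0,6), (0,7), (2,3), (2,4), (2,5), (2,6), (2,7), (3,5), (4,5). Each pair (i,j) satisfies i < j and arr[i] > arr[j].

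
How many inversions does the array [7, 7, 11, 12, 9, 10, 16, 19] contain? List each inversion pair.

Finding inversions in [7, 7, 11, 12, 9, 10, 16, 19]:

(2, 4): arr[2]=11 > arr[4]=9
(2, 5): arr[2]=11 > arr[5]=10
(3, 4): arr[3]=12 > arr[4]=9
(3, 5): arr[3]=12 > arr[5]=10

Total inversions: 4

The array has 4 inversion(s): (2,4), (2,5), (3,4), (3,5). Each pair (i,j) satisfies i < j and arr[i] > arr[j].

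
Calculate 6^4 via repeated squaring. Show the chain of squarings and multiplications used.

Computing 6^4 by squaring (build up from 6^1; each line after the first costs one multiplication):

6^1 = 6
6^2 = (6^1)^2 = 6^2 = 36
6^4 = (6^2)^2 = 36^2 = 1296

Result: 1296
Multiplications needed: 2 (2 lines after 6^1)

6^4 = 1296. Using exponentiation by squaring, this requires 2 multiplications. The key idea: if the exponent is even, square the half-power; if odd, multiply by the base once.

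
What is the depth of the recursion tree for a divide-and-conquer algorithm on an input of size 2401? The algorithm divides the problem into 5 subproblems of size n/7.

For divide and conquer with division factor 7:

Problem sizes at each level:
Level 0: 2401
Level 1: 343
Level 2: 49
Level 3: 7
Level 4: 1

The root is level 0 and the size-1 base case is level 4 (the tree spans levels 0 through 4, i.e. 5 levels counting the root), so the depth is the number of divisions: log_7(2401) = 4

The recursion tree depth is log_7(2401) = 4. At each level, the problem size is divided by 7, so it takes 4 divisions to reduce to a base case of size 1. The algorithm makes 5 recursive calls at each level.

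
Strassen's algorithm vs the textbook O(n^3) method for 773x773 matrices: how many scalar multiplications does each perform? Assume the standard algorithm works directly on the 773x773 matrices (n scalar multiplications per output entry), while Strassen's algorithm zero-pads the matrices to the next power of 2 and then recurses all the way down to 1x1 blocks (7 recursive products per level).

Matrix multiplication for 773x773 matrices:

Strassen's algorithm requires power-of-2 dimensions. Pad 773x773 to 1024x1024 (next power of 2).

Standard algorithm: 773^3 = 461889917 multiplications
Strassen's algorithm: 7^(log2(1024)) = 7^10 = 282475249 multiplications
Savings: 461889917 - 282475249 = 179414668 multiplications

Standard: 461889917 multiplications (773^3). Strassen: 282475249 multiplications (7^10, after padding to 1024x1024). Strassen reduces 8 recursive multiplications to 7 at each level.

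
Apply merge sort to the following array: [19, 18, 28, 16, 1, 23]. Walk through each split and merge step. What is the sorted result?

Merge sort trace:

Split: [19, 18, 28, 16, 1, 23] -> [19, 18, 28] and [16, 1, 23]
  Split: [19, 18, 28] -> [19] and [18, 28]
    Split: [18, 28] -> [18] and [28]
    Merge: [18] + [28] -> [18, 28]
  Merge: [19] + [18, 28] -> [18, 19, 28]
  Split: [16, 1, 23] -> [16] and [1, 23]
    Split: [1, 23] -> [1] and [23]
    Merge: [1] + [23] -> [1, 23]
  Merge: [16] + [1, 23] -> [1, 16, 23]
Merge: [18, 19, 28] + [1, 16, 23] -> [1, 16, 18, 19, 23, 28]

Final sorted array: [1, 16, 18, 19, 23, 28]

The merge sort proceeds by recursively splitting the array and merging sorted halves.
After all merges, the sorted array is [1, 16, 18, 19, 23, 28].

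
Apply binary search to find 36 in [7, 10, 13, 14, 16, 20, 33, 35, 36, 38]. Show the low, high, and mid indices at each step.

Binary search for 36 in [7, 10, 13, 14, 16, 20, 33, 35, 36, 38]:

lo=0, hi=9, mid=4, arr[mid]=16 -> 16 < 36, search right half
lo=5, hi=9, mid=7, arr[mid]=35 -> 35 < 36, search right half
lo=8, hi=9, mid=8, arr[mid]=36 -> Found target at index 8!

Binary search finds 36 at index 8 after 3 comparisons. The search repeatedly halves the search space by comparing with the middle element.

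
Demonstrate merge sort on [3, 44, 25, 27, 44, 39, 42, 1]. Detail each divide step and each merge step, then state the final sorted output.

Merge sort trace:

Split: [3, 44, 25, 27, 44, 39, 42, 1] -> [3, 44, 25, 27] and [44, 39, 42, 1]
  Split: [3, 44, 25, 27] -> [3, 44] and [25, 27]
    Split: [3, 44] -> [3] and [44]
    Merge: [3] + [44] -> [3, 44]
    Split: [25, 27] -> [25] and [27]
    Merge: [25] + [27] -> [25, 27]
  Merge: [3, 44] + [25, 27] -> [3, 25, 27, 44]
  Split: [44, 39, 42, 1] -> [44, 39] and [42, 1]
    Split: [44, 39] -> [44] and [39]
    Merge: [44] + [39] -> [39, 44]
    Split: [42, 1] -> [42] and [1]
    Merge: [42] + [1] -> [1, 42]
  Merge: [39, 44] + [1, 42] -> [1, 39, 42, 44]
Merge: [3, 25, 27, 44] + [1, 39, 42, 44] -> [1, 3, 25, 27, 39, 42, 44, 44]

Final sorted array: [1, 3, 25, 27, 39, 42, 44, 44]

The merge sort proceeds by recursively splitting the array and merging sorted halves.
After all merges, the sorted array is [1, 3, 25, 27, 39, 42, 44, 44].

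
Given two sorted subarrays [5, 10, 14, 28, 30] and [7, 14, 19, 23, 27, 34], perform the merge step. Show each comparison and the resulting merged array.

Merging process:

Compare 5 vs 7: take 5 from left. Merged: [5]
Compare 10 vs 7: take 7 from right. Merged: [5, 7]
Compare 10 vs 14: take 10 from left. Merged: [5, 7, 10]
Compare 14 vs 14: take 14 from left. Merged: [5, 7, 10, 14]
Compare 28 vs 14: take 14 from right. Merged: [5, 7, 10, 14, 14]
Compare 28 vs 19: take 19 from right. Merged: [5, 7, 10, 14, 14, 19]
Compare 28 vs 23: take 23 from right. Merged: [5, 7, 10, 14, 14, 19, 23]
Compare 28 vs 27: take 27 from right. Merged: [5, 7, 10, 14, 14, 19, 23, 27]
Compare 28 vs 34: take 28 from left. Merged: [5, 7, 10, 14, 14, 19, 23, 27, 28]
Compare 30 vs 34: take 30 from left. Merged: [5, 7, 10, 14, 14, 19, 23, 27, 28, 30]
Append remaining from right: [34]. Merged: [5, 7, 10, 14, 14, 19, 23, 27, 28, 30, 34]

Final merged array: [5, 7, 10, 14, 14, 19, 23, 27, 28, 30, 34]
Total comparisons: 10

The merged array is [5, 7, 10, 14, 14, 19, 23, 27, 28, 30, 34], requiring 10 comparisons. The merge step runs in O(n) time where n is the total number of elements.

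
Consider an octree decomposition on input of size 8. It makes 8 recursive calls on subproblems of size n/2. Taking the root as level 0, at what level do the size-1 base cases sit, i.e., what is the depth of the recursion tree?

For divide and conquer with division factor 2:

Problem sizes at each level:
Level 0: 8
Level 1: 4
Level 2: 2
Level 3: 1

The root is level 0 and the size-1 base case is level 3 (the tree spans levels 0 through 3, i.e. 4 levels counting the root), so the depth is the number of divisions: log_2(8) = 3

The recursion tree depth is log_2(8) = 3. At each level, the problem size is divided by 2, so it takes 3 divisions to reduce to a base case of size 1. The algorithm makes 8 recursive calls at each level.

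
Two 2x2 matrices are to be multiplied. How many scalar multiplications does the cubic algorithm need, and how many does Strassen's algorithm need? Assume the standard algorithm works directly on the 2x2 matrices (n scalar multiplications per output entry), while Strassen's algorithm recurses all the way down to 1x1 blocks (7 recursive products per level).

Matrix multiplication for 2x2 matrices:

Standard algorithm: 2^3 = 8 multiplications
Strassen's algorithm: 7^(log2(2)) = 7^1 = 7 multiplications
Savings: 8 - 7 = 1 multiplications

Standard: 8 multiplications (2^3). Strassen: 7 multiplications (7^1). Strassen reduces 8 recursive multiplications to 7 at each level.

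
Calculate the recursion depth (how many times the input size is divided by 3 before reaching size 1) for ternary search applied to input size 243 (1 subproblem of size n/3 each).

For divide and conquer with division factor 3:

Problem sizes at each level:
Level 0: 243
Level 1: 81
Level 2: 27
Level 3: 9
Level 4: 3
Level 5: 1

The root is level 0 and the size-1 base case is level 5 (the tree spans levels 0 through 5, i.e. 6 levels counting the root), so the depth is the number of divisions: log_3(243) = 5

The recursion tree depth is log_3(243) = 5. At each level, the problem size is divided by 3, so it takes 5 divisions to reduce to a base case of size 1. The algorithm makes 1 recursive call at each level.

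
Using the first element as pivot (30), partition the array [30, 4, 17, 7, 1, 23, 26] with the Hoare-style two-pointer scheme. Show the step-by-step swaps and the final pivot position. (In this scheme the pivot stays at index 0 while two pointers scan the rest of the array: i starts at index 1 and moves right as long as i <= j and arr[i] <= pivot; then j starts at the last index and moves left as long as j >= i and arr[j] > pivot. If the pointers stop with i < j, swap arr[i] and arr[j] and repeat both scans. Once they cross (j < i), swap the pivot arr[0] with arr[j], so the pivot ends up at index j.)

Hoare-style two-pointer partition with pivot = 30:

Initial array: [30, 4, 17, 7, 1, 23, 26]

Pointers start at i = 1, j = 6.
i ends at 7, j ends at 6: the pointers have crossed (j < i), so scanning stops.

Swap pivot arr[0] with arr[6] to place pivot at position 6: [26, 4, 17, 7, 1, 23, 30]
Pivot position: 6

After partitioning with pivot 30, the array becomes [26, 4, 17, 7, 1, 23, 30]. The pivot is placed at index 6. All elements to the left of the pivot are <= 30, and all elements to the right are > 30.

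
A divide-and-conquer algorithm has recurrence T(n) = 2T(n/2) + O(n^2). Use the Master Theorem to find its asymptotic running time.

Master Theorem for T(n) = 2T(n/2) + O(n^2):

a = 2, b = 2, c = 2
log_b(a) = log_2(2) = 1.0000

Case 3: c = 2 > log_2(2) = 1.0000
T(n) = O(n^2) = O(n^2)

For T(n) = 2T(n/2) + O(n^2): log_2(2) = 1.0000. This is Case 3 of the Master Theorem (c > log_b(a), work dominated by root), giving O(n^2).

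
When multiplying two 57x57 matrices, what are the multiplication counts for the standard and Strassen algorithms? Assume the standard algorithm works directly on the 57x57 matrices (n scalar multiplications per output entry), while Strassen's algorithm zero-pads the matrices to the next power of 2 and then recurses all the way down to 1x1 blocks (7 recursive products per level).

Matrix multiplication for 57x57 matrices:

Strassen's algorithm requires power-of-2 dimensions. Pad 57x57 to 64x64 (next power of 2).

Standard algorithm: 57^3 = 185193 multiplications
Strassen's algorithm: 7^(log2(64)) = 7^6 = 117649 multiplications
Savings: 185193 - 117649 = 67544 multiplications

Standard: 185193 multiplications (57^3). Strassen: 117649 multiplications (7^6, after padding to 64x64). Strassen reduces 8 recursive multiplications to 7 at each level.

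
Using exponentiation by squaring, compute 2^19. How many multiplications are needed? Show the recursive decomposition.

Computing 2^19 by squaring (build up from 2^1; each line after the first costs one multiplication):

2^1 = 2
2^2 = (2^1)^2 = 2^2 = 4
2^4 = (2^2)^2 = 4^2 = 16
2^8 = (2^4)^2 = 16^2 = 256
2^9 = 2 * 2^8 = 2 * 256 = 512
2^18 = (2^9)^2 = 512^2 = 262144
2^19 = 2 * 2^18 = 2 * 262144 = 524288

Result: 524288
Multiplications needed: 6 (6 lines after 2^1)

2^19 = 524288. Using exponentiation by squaring, this requires 6 multiplications. The key idea: if the exponent is even, square the half-power; if odd, multiply by the base once.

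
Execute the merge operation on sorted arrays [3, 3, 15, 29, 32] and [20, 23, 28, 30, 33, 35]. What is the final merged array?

Merging process:

Compare 3 vs 20: take 3 from left. Merged: [3]
Compare 3 vs 20: take 3 from left. Merged: [3, 3]
Compare 15 vs 20: take 15 from left. Merged: [3, 3, 15]
Compare 29 vs 20: take 20 from right. Merged: [3, 3, 15, 20]
Compare 29 vs 23: take 23 from right. Merged: [3, 3, 15, 20, 23]
Compare 29 vs 28: take 28 from right. Merged: [3, 3, 15, 20, 23, 28]
Compare 29 vs 30: take 29 from left. Merged: [3, 3, 15, 20, 23, 28, 29]
Compare 32 vs 30: take 30 from right. Merged: [3, 3, 15, 20, 23, 28, 29, 30]
Compare 32 vs 33: take 32 from left. Merged: [3, 3, 15, 20, 23, 28, 29, 30, 32]
Append remaining from right: [33, 35]. Merged: [3, 3, 15, 20, 23, 28, 29, 30, 32, 33, 35]

Final merged array: [3, 3, 15, 20, 23, 28, 29, 30, 32, 33, 35]
Total comparisons: 9

The merged array is [3, 3, 15, 20, 23, 28, 29, 30, 32, 33, 35], requiring 9 comparisons. The merge step runs in O(n) time where n is the total number of elements.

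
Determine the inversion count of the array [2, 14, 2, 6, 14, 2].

Finding inversions in [2, 14, 2, 6, 14, 2]:

(1, 2): arr[1]=14 > arr[2]=2
(1, 3): arr[1]=14 > arr[3]=6
(1, 5): arr[1]=14 > arr[5]=2
(3, 5): arr[3]=6 > arr[5]=2
(4, 5): arr[4]=14 > arr[5]=2

Total inversions: 5

The array has 5 inversion(s): (1,2), (1,3), (1,5), (3,5), (4,5). Each pair (i,j) satisfies i < j and arr[i] > arr[j].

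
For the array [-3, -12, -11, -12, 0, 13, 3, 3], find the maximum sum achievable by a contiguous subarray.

Using Kadane's algorithm on [-3, -12, -11, -12, 0, 13, 3, 3]:

Scanning through the array:
Position 1 (value -12): max_ending_here = -12, max_so_far = -3
Position 2 (value -11): max_ending_here = -11, max_so_far = -3
Position 3 (value -12): max_ending_here = -12, max_so_far = -3
Position 4 (value 0): max_ending_here = 0, max_so_far = 0
Position 5 (value 13): max_ending_here = 13, max_so_far = 13
Position 6 (value 3): max_ending_here = 16, max_so_far = 16
Position 7 (value 3): max_ending_here = 19, max_so_far = 19

Maximum subarray: [0, 13, 3, 3]
Maximum sum: 19

The maximum subarray is [0, 13, 3, 3] with sum 19. This subarray runs from index 4 to index 7.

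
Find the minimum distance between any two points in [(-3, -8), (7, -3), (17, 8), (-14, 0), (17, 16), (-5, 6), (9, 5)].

Computing all pairwise distances among 7 points:

d((-3, -8), (7, -3)) = 11.1803
d((-3, -8), (17, 8)) = 25.6125
d((-3, -8), (-14, 0)) = 13.6015
d((-3, -8), (17, 16)) = 31.241
d((-3, -8), (-5, 6)) = 14.1421
d((-3, -8), (9, 5)) = 17.6918
d((7, -3), (17, 8)) = 14.8661
d((7, -3), (-14, 0)) = 21.2132
d((7, -3), (17, 16)) = 21.4709
d((7, -3), (-5, 6)) = 15.0
d((7, -3), (9, 5)) = 8.2462
d((17, 8), (-14, 0)) = 32.0156
d((17, 8), (17, 16)) = 8.0 <-- minimum
d((17, 8), (-5, 6)) = 22.0907
d((17, 8), (9, 5)) = 8.544
d((-14, 0), (17, 16)) = 34.8855
d((-14, 0), (-5, 6)) = 10.8167
d((-14, 0), (9, 5)) = 23.5372
d((17, 16), (-5, 6)) = 24.1661
d((17, 16), (9, 5)) = 13.6015
d((-5, 6), (9, 5)) = 14.0357

Closest pair: (17, 8) and (17, 16) with distance 8.0

The closest pair is (17, 8) and (17, 16) with Euclidean distance 8.0. For 7 points, brute-force pairwise comparison is shown above. For large n, the divide-and-conquer algorithm (sort by x, recurse on halves, check the dividing strip) achieves O(n log n).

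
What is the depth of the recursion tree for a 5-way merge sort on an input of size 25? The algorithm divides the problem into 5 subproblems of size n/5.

For divide and conquer with division factor 5:

Problem sizes at each level:
Level 0: 25
Level 1: 5
Level 2: 1

The root is level 0 and the size-1 base case is level 2 (the tree spans levels 0 through 2, i.e. 3 levels counting the root), so the depth is the number of divisions: log_5(25) = 2

The recursion tree depth is log_5(25) = 2. At each level, the problem size is divided by 5, so it takes 2 divisions to reduce to a base case of size 1. The algorithm makes 5 recursive calls at each level.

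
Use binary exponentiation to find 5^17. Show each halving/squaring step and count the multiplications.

Computing 5^17 by squaring (build up from 5^1; each line after the first costs one multiplication):

5^1 = 5
5^2 = (5^1)^2 = 5^2 = 25
5^4 = (5^2)^2 = 25^2 = 625
5^8 = (5^4)^2 = 625^2 = 390625
5^16 = (5^8)^2 = 390625^2 = 152587890625
5^17 = 5 * 5^16 = 5 * 152587890625 = 762939453125

Result: 762939453125
Multiplications needed: 5 (5 lines after 5^1)

5^17 = 762939453125. Using exponentiation by squaring, this requires 5 multiplications. The key idea: if the exponent is even, square the half-power; if odd, multiply by the base once.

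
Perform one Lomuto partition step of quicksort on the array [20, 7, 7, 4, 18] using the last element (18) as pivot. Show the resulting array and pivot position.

Lomuto partition with pivot = 18:

Initial array: [20, 7, 7, 4, 18]

arr[0]=20 > 18: no swap
arr[1]=7 <= 18: swap with position 0, array becomes [7, 20, 7, 4, 18]
arr[2]=7 <= 18: swap with position 1, array becomes [7, 7, 20, 4, 18]
arr[3]=4 <= 18: swap with position 2, array becomes [7, 7, 4, 20, 18]

Place pivot at position 3: [7, 7, 4, 18, 20]
Pivot position: 3

After partitioning with pivot 18, the array becomes [7, 7, 4, 18, 20]. The pivot is placed at index 3. All elements to the left of the pivot are <= 18, and all elements to the right are > 18.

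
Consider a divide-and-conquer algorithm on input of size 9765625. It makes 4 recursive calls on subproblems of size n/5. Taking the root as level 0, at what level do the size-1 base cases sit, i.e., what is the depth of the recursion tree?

For divide and conquer with division factor 5:

Problem sizes at each level:
Level 0: 9765625
Level 1: 1953125
Level 2: 390625
Level 3: 78125
Level 4: 15625
Level 5: 3125
Level 6: 625
Level 7: 125
Level 8: 25
Level 9: 5
Level 10: 1

The root is level 0 and the size-1 base case is level 10 (the tree spans levels 0 through 10, i.e. 11 levels counting the root), so the depth is the number of divisions: log_5(9765625) = 10

The recursion tree depth is log_5(9765625) = 10. At each level, the problem size is divided by 5, so it takes 10 divisions to reduce to a base case of size 1. The algorithm makes 4 recursive calls at each level.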